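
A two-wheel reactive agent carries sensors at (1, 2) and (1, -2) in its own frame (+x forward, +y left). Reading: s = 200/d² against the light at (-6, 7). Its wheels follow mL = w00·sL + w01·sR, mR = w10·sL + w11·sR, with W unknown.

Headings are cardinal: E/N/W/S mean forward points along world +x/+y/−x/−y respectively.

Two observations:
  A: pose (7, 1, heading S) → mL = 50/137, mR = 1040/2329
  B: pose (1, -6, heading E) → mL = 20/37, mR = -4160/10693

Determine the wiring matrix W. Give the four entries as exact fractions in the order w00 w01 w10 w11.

obs A: pose=(7,1,S) → sL=100/137, sR=20/17, mL=50/137, mR=1040/2329
obs B: pose=(1,-6,E) → sL=40/37, sR=200/289, mL=20/37, mR=-4160/10693
sensor matrix S = [[100/137, 20/17], [40/37, 200/289]]; det S = -1123200/1464941
solve [mL_A; mL_B] = S·[w00; w01] and [mR_A; mR_B] = S·[w10; w11]:
  w00 = 1/2, w01 = 0, w10 = -1, w11 = 1

1/2 0 -1 1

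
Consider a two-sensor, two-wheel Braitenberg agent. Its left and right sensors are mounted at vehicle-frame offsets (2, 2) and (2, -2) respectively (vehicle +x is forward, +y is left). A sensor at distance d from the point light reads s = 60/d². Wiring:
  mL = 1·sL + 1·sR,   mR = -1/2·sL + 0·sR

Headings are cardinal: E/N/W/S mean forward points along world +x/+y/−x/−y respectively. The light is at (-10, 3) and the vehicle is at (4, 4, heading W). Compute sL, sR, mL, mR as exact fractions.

left sensor world pos  = (2, 2); dL² = 145
right sensor world pos = (2, 6); dR² = 153
sL = 60/145 = 12/29
sR = 60/153 = 20/51
mL = 1·sL + 1·sR = 1192/1479
mR = -1/2·sL + 0·sR = -6/29

12/29 20/51 1192/1479 -6/29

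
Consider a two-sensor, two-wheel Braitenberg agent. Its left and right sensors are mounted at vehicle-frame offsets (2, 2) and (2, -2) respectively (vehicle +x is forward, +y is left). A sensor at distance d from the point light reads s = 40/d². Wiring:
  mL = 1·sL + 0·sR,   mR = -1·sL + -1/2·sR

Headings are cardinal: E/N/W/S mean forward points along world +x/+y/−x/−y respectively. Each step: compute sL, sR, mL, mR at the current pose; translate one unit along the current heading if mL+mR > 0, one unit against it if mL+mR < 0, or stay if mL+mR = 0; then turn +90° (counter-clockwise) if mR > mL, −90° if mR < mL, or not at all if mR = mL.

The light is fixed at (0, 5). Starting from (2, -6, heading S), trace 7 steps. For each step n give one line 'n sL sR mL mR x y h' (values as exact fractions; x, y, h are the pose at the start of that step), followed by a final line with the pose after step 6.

n=0: pose=(2,-6,S); sL=8/37, sR=40/169; mL=8/37, mR=-2092/6253; mL+mR=-20/169 → advance -1; mR−mL=-3444/6253 → turn -1·90°
n=1: pose=(2,-5,W); sL=5/18, sR=5/8; mL=5/18, mR=-85/144; mL+mR=-5/16 → advance -1; mR−mL=-125/144 → turn -1·90°
n=2: pose=(3,-5,N); sL=8/13, sR=40/89; mL=8/13, mR=-972/1157; mL+mR=-20/89 → advance -1; mR−mL=-1684/1157 → turn -1·90°
n=3: pose=(3,-6,E); sL=20/53, sR=20/97; mL=20/53, mR=-2470/5141; mL+mR=-10/97 → advance -1; mR−mL=-4410/5141 → turn -1·90°
n=4: pose=(2,-6,S); sL=8/37, sR=40/169; mL=8/37, mR=-2092/6253; mL+mR=-20/169 → advance -1; mR−mL=-3444/6253 → turn -1·90°
n=5: pose=(2,-5,W); sL=5/18, sR=5/8; mL=5/18, mR=-85/144; mL+mR=-5/16 → advance -1; mR−mL=-125/144 → turn -1·90°
n=6: pose=(3,-5,N); sL=8/13, sR=40/89; mL=8/13, mR=-972/1157; mL+mR=-20/89 → advance -1; mR−mL=-1684/1157 → turn -1·90°

0 8/37 40/169 8/37 -2092/6253 2 -6 S
1 5/18 5/8 5/18 -85/144 2 -5 W
2 8/13 40/89 8/13 -972/1157 3 -5 N
3 20/53 20/97 20/53 -2470/5141 3 -6 E
4 8/37 40/169 8/37 -2092/6253 2 -6 S
5 5/18 5/8 5/18 -85/144 2 -5 W
6 8/13 40/89 8/13 -972/1157 3 -5 N
final 3 -6 E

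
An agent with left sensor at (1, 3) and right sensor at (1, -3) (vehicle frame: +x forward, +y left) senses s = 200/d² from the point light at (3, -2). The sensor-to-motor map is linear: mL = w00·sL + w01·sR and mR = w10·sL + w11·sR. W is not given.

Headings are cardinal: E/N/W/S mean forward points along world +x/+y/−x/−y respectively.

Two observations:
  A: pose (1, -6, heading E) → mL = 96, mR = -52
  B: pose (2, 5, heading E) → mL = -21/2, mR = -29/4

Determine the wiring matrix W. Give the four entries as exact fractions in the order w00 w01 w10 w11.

obs A: pose=(1,-6,E) → sL=100, sR=4, mL=96, mR=-52
obs B: pose=(2,5,E) → sL=2, sR=25/2, mL=-21/2, mR=-29/4
sensor matrix S = [[100, 4], [2, 25/2]]; det S = 1242
solve [mL_A; mL_B] = S·[w00; w01] and [mR_A; mR_B] = S·[w10; w11]:
  w00 = 1, w01 = -1, w10 = -1/2, w11 = -1/2

1 -1 -1/2 -1/2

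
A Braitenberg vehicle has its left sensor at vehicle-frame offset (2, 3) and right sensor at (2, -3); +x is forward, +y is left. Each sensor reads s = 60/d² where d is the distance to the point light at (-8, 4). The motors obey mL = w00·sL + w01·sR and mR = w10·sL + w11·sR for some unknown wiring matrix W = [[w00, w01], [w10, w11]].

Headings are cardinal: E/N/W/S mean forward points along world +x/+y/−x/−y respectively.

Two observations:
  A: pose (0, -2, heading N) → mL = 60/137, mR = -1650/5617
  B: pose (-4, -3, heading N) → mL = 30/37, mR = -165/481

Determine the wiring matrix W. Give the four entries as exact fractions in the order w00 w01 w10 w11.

0 1 -1/2 1

obs A: pose=(0,-2,N) → sL=60/41, sR=60/137, mL=60/137, mR=-1650/5617
obs B: pose=(-4,-3,N) → sL=30/13, sR=30/37, mL=30/37, mR=-165/481
sensor matrix S = [[60/41, 60/137], [30/13, 30/37]]; det S = 475200/2701777
solve [mL_A; mL_B] = S·[w00; w01] and [mR_A; mR_B] = S·[w10; w11]:
  w00 = 0, w01 = 1, w10 = -1/2, w11 = 1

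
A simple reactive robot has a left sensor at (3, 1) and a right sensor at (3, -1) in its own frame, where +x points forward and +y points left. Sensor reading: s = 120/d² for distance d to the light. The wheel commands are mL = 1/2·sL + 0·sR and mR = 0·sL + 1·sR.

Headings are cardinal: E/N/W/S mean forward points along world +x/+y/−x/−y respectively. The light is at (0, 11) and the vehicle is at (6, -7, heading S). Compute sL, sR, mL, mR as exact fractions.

12/49 60/233 6/49 60/233

left sensor world pos  = (7, -10); dL² = 490
right sensor world pos = (5, -10); dR² = 466
sL = 120/490 = 12/49
sR = 120/466 = 60/233
mL = 1/2·sL + 0·sR = 6/49
mR = 0·sL + 1·sR = 60/233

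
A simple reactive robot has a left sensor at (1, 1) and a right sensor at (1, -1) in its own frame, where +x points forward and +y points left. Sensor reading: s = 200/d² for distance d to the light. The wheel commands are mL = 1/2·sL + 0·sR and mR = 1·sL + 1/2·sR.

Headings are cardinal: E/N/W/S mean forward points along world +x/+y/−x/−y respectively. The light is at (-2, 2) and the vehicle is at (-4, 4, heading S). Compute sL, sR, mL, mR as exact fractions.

left sensor world pos  = (-3, 3); dL² = 2
right sensor world pos = (-5, 3); dR² = 10
sL = 200/2 = 100
sR = 200/10 = 20
mL = 1/2·sL + 0·sR = 50
mR = 1·sL + 1/2·sR = 110

100 20 50 110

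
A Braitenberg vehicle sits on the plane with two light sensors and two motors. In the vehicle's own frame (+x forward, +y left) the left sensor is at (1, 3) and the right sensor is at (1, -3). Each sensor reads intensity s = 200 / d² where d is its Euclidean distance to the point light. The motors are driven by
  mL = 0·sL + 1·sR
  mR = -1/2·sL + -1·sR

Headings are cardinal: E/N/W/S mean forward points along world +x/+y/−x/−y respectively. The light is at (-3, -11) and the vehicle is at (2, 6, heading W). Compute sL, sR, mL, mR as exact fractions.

left sensor world pos  = (1, 3); dL² = 212
right sensor world pos = (1, 9); dR² = 416
sL = 200/212 = 50/53
sR = 200/416 = 25/52
mL = 0·sL + 1·sR = 25/52
mR = -1/2·sL + -1·sR = -2625/2756

50/53 25/52 25/52 -2625/2756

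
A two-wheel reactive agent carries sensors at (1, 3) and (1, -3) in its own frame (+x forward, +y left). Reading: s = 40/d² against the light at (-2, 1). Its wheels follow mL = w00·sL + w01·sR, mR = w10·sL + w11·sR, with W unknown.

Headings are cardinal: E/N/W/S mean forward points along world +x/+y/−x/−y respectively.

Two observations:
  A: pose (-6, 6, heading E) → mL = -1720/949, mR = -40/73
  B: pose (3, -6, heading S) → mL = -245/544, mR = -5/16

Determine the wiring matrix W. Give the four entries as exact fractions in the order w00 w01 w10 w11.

obs A: pose=(-6,6,E) → sL=40/73, sR=40/13, mL=-1720/949, mR=-40/73
obs B: pose=(3,-6,S) → sL=5/16, sR=10/17, mL=-245/544, mR=-5/16
sensor matrix S = [[40/73, 40/13], [5/16, 10/17]]; det S = -20625/32266
solve [mL_A; mL_B] = S·[w00; w01] and [mR_A; mR_B] = S·[w10; w11]:
  w00 = -1/2, w01 = -1/2, w10 = -1, w11 = 0

-1/2 -1/2 -1 0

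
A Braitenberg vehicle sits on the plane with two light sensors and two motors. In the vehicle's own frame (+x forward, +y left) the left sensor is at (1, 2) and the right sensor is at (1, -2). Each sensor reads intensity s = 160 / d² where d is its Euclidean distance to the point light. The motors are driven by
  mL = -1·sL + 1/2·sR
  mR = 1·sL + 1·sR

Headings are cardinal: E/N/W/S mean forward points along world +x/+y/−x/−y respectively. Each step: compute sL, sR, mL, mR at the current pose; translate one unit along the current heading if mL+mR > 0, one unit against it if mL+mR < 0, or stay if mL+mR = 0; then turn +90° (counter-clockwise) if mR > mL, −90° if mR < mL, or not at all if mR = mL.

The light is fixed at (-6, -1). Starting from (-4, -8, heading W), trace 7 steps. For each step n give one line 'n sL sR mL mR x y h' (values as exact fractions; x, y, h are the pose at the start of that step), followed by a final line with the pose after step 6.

n=0: pose=(-4,-8,W); sL=80/41, sR=80/13; mL=600/533, mR=4320/533; mL+mR=120/13 → advance +1; mR−mL=3720/533 → turn +1·90°
n=1: pose=(-5,-8,S); sL=160/73, sR=32/13; mL=-912/949, mR=4416/949; mL+mR=48/13 → advance +1; mR−mL=5328/949 → turn +1·90°
n=2: pose=(-5,-9,E); sL=4, sR=20/13; mL=-42/13, mR=72/13; mL+mR=30/13 → advance +1; mR−mL=114/13 → turn +1·90°
n=3: pose=(-4,-9,N); sL=160/49, sR=32/13; mL=-1296/637, mR=3648/637; mL+mR=48/13 → advance +1; mR−mL=4944/637 → turn +1·90°
n=4: pose=(-4,-8,W); sL=80/41, sR=80/13; mL=600/533, mR=4320/533; mL+mR=120/13 → advance +1; mR−mL=3720/533 → turn +1·90°
n=5: pose=(-5,-8,S); sL=160/73, sR=32/13; mL=-912/949, mR=4416/949; mL+mR=48/13 → advance +1; mR−mL=5328/949 → turn +1·90°
n=6: pose=(-5,-9,E); sL=4, sR=20/13; mL=-42/13, mR=72/13; mL+mR=30/13 → advance +1; mR−mL=114/13 → turn +1·90°

0 80/41 80/13 600/533 4320/533 -4 -8 W
1 160/73 32/13 -912/949 4416/949 -5 -8 S
2 4 20/13 -42/13 72/13 -5 -9 E
3 160/49 32/13 -1296/637 3648/637 -4 -9 N
4 80/41 80/13 600/533 4320/533 -4 -8 W
5 160/73 32/13 -912/949 4416/949 -5 -8 S
6 4 20/13 -42/13 72/13 -5 -9 E
final -4 -9 N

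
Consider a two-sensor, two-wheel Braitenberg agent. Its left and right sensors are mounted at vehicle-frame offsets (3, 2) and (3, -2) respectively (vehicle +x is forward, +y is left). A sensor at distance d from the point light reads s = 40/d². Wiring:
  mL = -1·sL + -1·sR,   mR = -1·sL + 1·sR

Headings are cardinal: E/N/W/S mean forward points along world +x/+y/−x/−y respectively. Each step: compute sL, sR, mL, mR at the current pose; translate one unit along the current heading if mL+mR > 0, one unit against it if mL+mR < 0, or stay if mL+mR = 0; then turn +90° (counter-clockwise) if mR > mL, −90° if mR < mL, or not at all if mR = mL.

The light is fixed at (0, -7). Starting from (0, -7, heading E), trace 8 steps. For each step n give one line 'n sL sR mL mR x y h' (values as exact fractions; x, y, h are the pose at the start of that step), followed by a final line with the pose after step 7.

n=0: pose=(0,-7,E); sL=40/13, sR=40/13; mL=-80/13, mR=0; mL+mR=-80/13 → advance -1; mR−mL=80/13 → turn +1·90°
n=1: pose=(-1,-7,N); sL=20/9, sR=4; mL=-56/9, mR=16/9; mL+mR=-40/9 → advance -1; mR−mL=8 → turn +1·90°
n=2: pose=(-1,-8,W); sL=8/5, sR=40/17; mL=-336/85, mR=64/85; mL+mR=-16/5 → advance -1; mR−mL=80/17 → turn +1·90°
n=3: pose=(0,-8,S); sL=2, sR=2; mL=-4, mR=0; mL+mR=-4 → advance -1; mR−mL=4 → turn +1·90°
n=4: pose=(0,-7,E); sL=40/13, sR=40/13; mL=-80/13, mR=0; mL+mR=-80/13 → advance -1; mR−mL=80/13 → turn +1·90°
n=5: pose=(-1,-7,N); sL=20/9, sR=4; mL=-56/9, mR=16/9; mL+mR=-40/9 → advance -1; mR−mL=8 → turn +1·90°
n=6: pose=(-1,-8,W); sL=8/5, sR=40/17; mL=-336/85, mR=64/85; mL+mR=-16/5 → advance -1; mR−mL=80/17 → turn +1·90°
n=7: pose=(0,-8,S); sL=2, sR=2; mL=-4, mR=0; mL+mR=-4 → advance -1; mR−mL=4 → turn +1·90°

0 40/13 40/13 -80/13 0 0 -7 E
1 20/9 4 -56/9 16/9 -1 -7 N
2 8/5 40/17 -336/85 64/85 -1 -8 W
3 2 2 -4 0 0 -8 S
4 40/13 40/13 -80/13 0 0 -7 E
5 20/9 4 -56/9 16/9 -1 -7 N
6 8/5 40/17 -336/85 64/85 -1 -8 W
7 2 2 -4 0 0 -8 S
final 0 -7 E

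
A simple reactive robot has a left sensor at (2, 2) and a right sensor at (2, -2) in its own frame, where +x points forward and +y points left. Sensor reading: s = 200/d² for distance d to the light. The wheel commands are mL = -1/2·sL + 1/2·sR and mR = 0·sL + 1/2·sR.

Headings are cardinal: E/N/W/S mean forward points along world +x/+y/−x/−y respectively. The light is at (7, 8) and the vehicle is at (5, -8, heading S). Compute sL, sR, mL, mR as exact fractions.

left sensor world pos  = (7, -10); dL² = 324
right sensor world pos = (3, -10); dR² = 340
sL = 200/324 = 50/81
sR = 200/340 = 10/17
mL = -1/2·sL + 1/2·sR = -20/1377
mR = 0·sL + 1/2·sR = 5/17

50/81 10/17 -20/1377 5/17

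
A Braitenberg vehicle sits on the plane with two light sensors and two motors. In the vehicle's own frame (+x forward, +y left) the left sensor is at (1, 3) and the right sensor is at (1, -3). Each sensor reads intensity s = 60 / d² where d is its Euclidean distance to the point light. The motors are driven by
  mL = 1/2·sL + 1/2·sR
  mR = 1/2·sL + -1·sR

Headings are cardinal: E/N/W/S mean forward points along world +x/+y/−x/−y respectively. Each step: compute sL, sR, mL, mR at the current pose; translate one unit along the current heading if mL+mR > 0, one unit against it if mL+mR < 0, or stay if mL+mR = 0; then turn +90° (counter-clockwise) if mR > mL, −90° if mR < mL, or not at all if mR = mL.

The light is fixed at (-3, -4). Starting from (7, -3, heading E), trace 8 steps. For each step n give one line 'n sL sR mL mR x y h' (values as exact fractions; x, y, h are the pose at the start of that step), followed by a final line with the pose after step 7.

n=0: pose=(7,-3,E); sL=60/137, sR=12/25; mL=1572/3425, mR=-894/3425; mL+mR=678/3425 → advance +1; mR−mL=-18/25 → turn -1·90°
n=1: pose=(8,-3,S); sL=15/49, sR=15/16; mL=975/1568, mR=-615/784; mL+mR=-255/1568 → advance -1; mR−mL=-45/32 → turn -1·90°
n=2: pose=(8,-2,W); sL=60/101, sR=12/25; mL=1356/2525, mR=-462/2525; mL+mR=894/2525 → advance +1; mR−mL=-18/25 → turn -1·90°
n=3: pose=(7,-2,N); sL=30/29, sR=30/89; mL=1770/2581, mR=465/2581; mL+mR=2235/2581 → advance +1; mR−mL=-45/89 → turn -1·90°
n=4: pose=(7,-1,E); sL=60/157, sR=60/121; mL=8340/18997, mR=-5790/18997; mL+mR=2550/18997 → advance +1; mR−mL=-90/121 → turn -1·90°
n=5: pose=(8,-1,S); sL=3/10, sR=15/17; mL=201/340, mR=-249/340; mL+mR=-12/85 → advance -1; mR−mL=-45/34 → turn -1·90°
n=6: pose=(8,0,W); sL=60/101, sR=60/149; mL=7500/15049, mR=-1590/15049; mL+mR=5910/15049 → advance +1; mR−mL=-90/149 → turn -1·90°
n=7: pose=(7,0,N); sL=30/37, sR=30/97; mL=2010/3589, mR=345/3589; mL+mR=2355/3589 → advance +1; mR−mL=-45/97 → turn -1·90°

0 60/137 12/25 1572/3425 -894/3425 7 -3 E
1 15/49 15/16 975/1568 -615/784 8 -3 S
2 60/101 12/25 1356/2525 -462/2525 8 -2 W
3 30/29 30/89 1770/2581 465/2581 7 -2 N
4 60/157 60/121 8340/18997 -5790/18997 7 -1 E
5 3/10 15/17 201/340 -249/340 8 -1 S
6 60/101 60/149 7500/15049 -1590/15049 8 0 W
7 30/37 30/97 2010/3589 345/3589 7 0 N
final 7 1 E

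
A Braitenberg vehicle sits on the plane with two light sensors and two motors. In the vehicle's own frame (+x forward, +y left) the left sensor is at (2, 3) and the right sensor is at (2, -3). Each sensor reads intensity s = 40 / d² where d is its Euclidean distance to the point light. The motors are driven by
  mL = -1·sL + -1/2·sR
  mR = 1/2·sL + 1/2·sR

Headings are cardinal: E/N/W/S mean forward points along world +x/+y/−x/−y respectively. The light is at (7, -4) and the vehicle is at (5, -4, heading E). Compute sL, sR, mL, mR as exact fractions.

left sensor world pos  = (7, -1); dL² = 9
right sensor world pos = (7, -7); dR² = 9
sL = 40/9 = 40/9
sR = 40/9 = 40/9
mL = -1·sL + -1/2·sR = -20/3
mR = 1/2·sL + 1/2·sR = 40/9

40/9 40/9 -20/3 40/9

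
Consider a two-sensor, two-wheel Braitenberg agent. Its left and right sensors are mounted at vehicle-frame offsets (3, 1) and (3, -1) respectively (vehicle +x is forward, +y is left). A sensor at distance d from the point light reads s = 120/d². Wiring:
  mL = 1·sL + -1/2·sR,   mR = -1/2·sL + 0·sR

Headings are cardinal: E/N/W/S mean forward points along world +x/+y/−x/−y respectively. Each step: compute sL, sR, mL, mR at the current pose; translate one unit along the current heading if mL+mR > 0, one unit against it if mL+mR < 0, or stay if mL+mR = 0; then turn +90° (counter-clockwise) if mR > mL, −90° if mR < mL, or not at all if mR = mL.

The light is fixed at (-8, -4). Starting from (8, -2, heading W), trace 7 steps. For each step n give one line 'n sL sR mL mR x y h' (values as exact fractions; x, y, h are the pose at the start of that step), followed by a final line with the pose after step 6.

0 12/17 60/89 558/1513 -6/17 8 -2 W
1 120/221 120/281 20460/62101 -60/221 7 -2 N
2 6/17 15/41 237/1394 -3/17 7 -1 E
3 8/15 120/169 452/2535 -4/15 6 -1 S
4 12/13 60/73 486/949 -6/13 6 0 W
5 120/193 24/49 3564/9457 -60/193 5 0 N
6 30/73 15/34 945/4964 -15/73 5 1 E
final 4 1 S

n=0: pose=(8,-2,W); sL=12/17, sR=60/89; mL=558/1513, mR=-6/17; mL+mR=24/1513 → advance +1; mR−mL=-1092/1513 → turn -1·90°
n=1: pose=(7,-2,N); sL=120/221, sR=120/281; mL=20460/62101, mR=-60/221; mL+mR=3600/62101 → advance +1; mR−mL=-37320/62101 → turn -1·90°
n=2: pose=(7,-1,E); sL=6/17, sR=15/41; mL=237/1394, mR=-3/17; mL+mR=-9/1394 → advance -1; mR−mL=-483/1394 → turn -1·90°
n=3: pose=(6,-1,S); sL=8/15, sR=120/169; mL=452/2535, mR=-4/15; mL+mR=-224/2535 → advance -1; mR−mL=-376/845 → turn -1·90°
n=4: pose=(6,0,W); sL=12/13, sR=60/73; mL=486/949, mR=-6/13; mL+mR=48/949 → advance +1; mR−mL=-924/949 → turn -1·90°
n=5: pose=(5,0,N); sL=120/193, sR=24/49; mL=3564/9457, mR=-60/193; mL+mR=624/9457 → advance +1; mR−mL=-6504/9457 → turn -1·90°
n=6: pose=(5,1,E); sL=30/73, sR=15/34; mL=945/4964, mR=-15/73; mL+mR=-75/4964 → advance -1; mR−mL=-1965/4964 → turn -1·90°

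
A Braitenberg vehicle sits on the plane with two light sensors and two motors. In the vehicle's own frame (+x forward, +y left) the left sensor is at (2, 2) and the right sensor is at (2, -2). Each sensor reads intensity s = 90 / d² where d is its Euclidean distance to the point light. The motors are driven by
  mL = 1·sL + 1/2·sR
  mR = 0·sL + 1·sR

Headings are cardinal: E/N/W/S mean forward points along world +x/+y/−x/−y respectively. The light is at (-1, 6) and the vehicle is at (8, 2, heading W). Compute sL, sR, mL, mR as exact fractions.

18/17 90/53 1719/901 90/53

left sensor world pos  = (6, 0); dL² = 85
right sensor world pos = (6, 4); dR² = 53
sL = 90/85 = 18/17
sR = 90/53 = 90/53
mL = 1·sL + 1/2·sR = 1719/901
mR = 0·sL + 1·sR = 90/53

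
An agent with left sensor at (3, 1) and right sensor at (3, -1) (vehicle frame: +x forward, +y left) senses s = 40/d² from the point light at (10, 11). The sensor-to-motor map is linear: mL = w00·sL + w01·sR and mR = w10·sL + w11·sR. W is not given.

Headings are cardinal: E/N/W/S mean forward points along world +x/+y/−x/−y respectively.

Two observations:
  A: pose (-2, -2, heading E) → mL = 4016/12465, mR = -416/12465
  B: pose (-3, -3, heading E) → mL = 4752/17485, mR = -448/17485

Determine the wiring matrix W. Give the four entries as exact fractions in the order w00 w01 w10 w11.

obs A: pose=(-2,-2,E) → sL=8/45, sR=40/277, mL=4016/12465, mR=-416/12465
obs B: pose=(-3,-3,E) → sL=40/269, sR=8/65, mL=4752/17485, mR=-448/17485
sensor matrix S = [[8/45, 40/277], [40/269, 8/65]]; det S = 88832/217950525
solve [mL_A; mL_B] = S·[w00; w01] and [mR_A; mR_B] = S·[w10; w11]:
  w00 = 1, w01 = 1, w10 = -1, w11 = 1

1 1 -1 1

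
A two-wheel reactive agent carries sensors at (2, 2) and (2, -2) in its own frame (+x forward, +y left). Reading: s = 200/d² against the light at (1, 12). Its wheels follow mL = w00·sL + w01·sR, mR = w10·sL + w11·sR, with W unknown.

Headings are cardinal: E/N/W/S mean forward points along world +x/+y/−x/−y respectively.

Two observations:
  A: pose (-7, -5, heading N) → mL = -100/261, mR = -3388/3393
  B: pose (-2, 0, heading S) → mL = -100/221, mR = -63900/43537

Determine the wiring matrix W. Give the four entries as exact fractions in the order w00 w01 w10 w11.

obs A: pose=(-7,-5,N) → sL=8/13, sR=200/261, mL=-100/261, mR=-3388/3393
obs B: pose=(-2,0,S) → sL=200/197, sR=200/221, mL=-100/221, mR=-63900/43537
sensor matrix S = [[8/13, 200/261], [200/197, 200/221]]; det S = -32652800/147721041
solve [mL_A; mL_B] = S·[w00; w01] and [mR_A; mR_B] = S·[w10; w11]:
  w00 = 0, w01 = -1/2, w10 = -1, w11 = -1/2

0 -1/2 -1 -1/2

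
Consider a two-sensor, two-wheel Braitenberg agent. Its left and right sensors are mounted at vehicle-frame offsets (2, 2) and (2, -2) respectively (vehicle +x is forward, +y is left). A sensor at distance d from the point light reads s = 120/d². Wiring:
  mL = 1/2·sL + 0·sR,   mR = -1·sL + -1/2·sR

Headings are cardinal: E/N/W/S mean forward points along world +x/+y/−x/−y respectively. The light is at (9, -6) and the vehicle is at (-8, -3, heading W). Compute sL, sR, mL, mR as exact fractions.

left sensor world pos  = (-10, -5); dL² = 362
right sensor world pos = (-10, -1); dR² = 386
sL = 120/362 = 60/181
sR = 120/386 = 60/193
mL = 1/2·sL + 0·sR = 30/181
mR = -1·sL + -1/2·sR = -17010/34933

60/181 60/193 30/181 -17010/34933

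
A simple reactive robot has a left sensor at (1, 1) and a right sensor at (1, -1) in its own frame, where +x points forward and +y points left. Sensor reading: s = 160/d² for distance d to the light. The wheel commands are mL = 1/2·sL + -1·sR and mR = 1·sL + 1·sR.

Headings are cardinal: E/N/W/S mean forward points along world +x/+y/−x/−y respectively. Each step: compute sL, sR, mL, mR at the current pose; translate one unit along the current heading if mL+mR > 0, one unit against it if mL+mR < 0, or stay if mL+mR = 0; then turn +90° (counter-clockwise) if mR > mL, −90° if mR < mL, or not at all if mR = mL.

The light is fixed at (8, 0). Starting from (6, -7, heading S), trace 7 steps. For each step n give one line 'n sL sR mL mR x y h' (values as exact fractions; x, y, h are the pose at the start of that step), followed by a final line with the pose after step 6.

n=0: pose=(6,-7,S); sL=32/13, sR=160/73; mL=-912/949, mR=4416/949; mL+mR=48/13 → advance +1; mR−mL=5328/949 → turn +1·90°
n=1: pose=(6,-8,E); sL=16/5, sR=80/41; mL=-72/205, mR=1056/205; mL+mR=24/5 → advance +1; mR−mL=1128/205 → turn +1·90°
n=2: pose=(7,-8,N); sL=160/53, sR=160/49; mL=-4560/2597, mR=16320/2597; mL+mR=240/53 → advance +1; mR−mL=20880/2597 → turn +1·90°
n=3: pose=(7,-7,W); sL=40/17, sR=4; mL=-48/17, mR=108/17; mL+mR=60/17 → advance +1; mR−mL=156/17 → turn +1·90°
n=4: pose=(6,-7,S); sL=32/13, sR=160/73; mL=-912/949, mR=4416/949; mL+mR=48/13 → advance +1; mR−mL=5328/949 → turn +1·90°
n=5: pose=(6,-8,E); sL=16/5, sR=80/41; mL=-72/205, mR=1056/205; mL+mR=24/5 → advance +1; mR−mL=1128/205 → turn +1·90°
n=6: pose=(7,-8,N); sL=160/53, sR=160/49; mL=-4560/2597, mR=16320/2597; mL+mR=240/53 → advance +1; mR−mL=20880/2597 → turn +1·90°

0 32/13 160/73 -912/949 4416/949 6 -7 S
1 16/5 80/41 -72/205 1056/205 6 -8 E
2 160/53 160/49 -4560/2597 16320/2597 7 -8 N
3 40/17 4 -48/17 108/17 7 -7 W
4 32/13 160/73 -912/949 4416/949 6 -7 S
5 16/5 80/41 -72/205 1056/205 6 -8 E
6 160/53 160/49 -4560/2597 16320/2597 7 -8 N
final 7 -7 W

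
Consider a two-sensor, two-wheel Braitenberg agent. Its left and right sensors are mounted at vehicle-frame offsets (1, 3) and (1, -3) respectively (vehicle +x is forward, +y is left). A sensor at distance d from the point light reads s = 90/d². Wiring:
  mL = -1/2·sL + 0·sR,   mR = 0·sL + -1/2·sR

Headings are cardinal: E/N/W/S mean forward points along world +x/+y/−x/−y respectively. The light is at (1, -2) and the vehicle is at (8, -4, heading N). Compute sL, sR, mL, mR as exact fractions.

left sensor world pos  = (5, -3); dL² = 17
right sensor world pos = (11, -3); dR² = 101
sL = 90/17 = 90/17
sR = 90/101 = 90/101
mL = -1/2·sL + 0·sR = -45/17
mR = 0·sL + -1/2·sR = -45/101

90/17 90/101 -45/17 -45/101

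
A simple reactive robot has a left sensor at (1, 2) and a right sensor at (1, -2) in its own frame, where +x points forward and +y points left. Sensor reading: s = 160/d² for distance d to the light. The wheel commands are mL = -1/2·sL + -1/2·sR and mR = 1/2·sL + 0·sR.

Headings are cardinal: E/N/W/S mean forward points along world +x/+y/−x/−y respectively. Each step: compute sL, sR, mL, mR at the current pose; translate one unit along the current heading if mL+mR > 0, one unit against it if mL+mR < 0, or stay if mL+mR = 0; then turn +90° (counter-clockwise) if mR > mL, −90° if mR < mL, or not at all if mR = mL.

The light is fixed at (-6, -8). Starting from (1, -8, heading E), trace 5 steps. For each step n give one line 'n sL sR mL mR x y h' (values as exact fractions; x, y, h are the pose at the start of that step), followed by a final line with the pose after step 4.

0 40/17 40/17 -40/17 20/17 1 -8 E
1 160/17 32/13 -1312/221 80/17 0 -8 N
2 80/17 80/13 -1200/221 40/17 0 -9 W
3 32/17 160/29 -1824/493 16/17 1 -9 S
4 40/17 40/17 -40/17 20/17 1 -8 E
final 0 -8 N

n=0: pose=(1,-8,E); sL=40/17, sR=40/17; mL=-40/17, mR=20/17; mL+mR=-20/17 → advance -1; mR−mL=60/17 → turn +1·90°
n=1: pose=(0,-8,N); sL=160/17, sR=32/13; mL=-1312/221, mR=80/17; mL+mR=-16/13 → advance -1; mR−mL=2352/221 → turn +1·90°
n=2: pose=(0,-9,W); sL=80/17, sR=80/13; mL=-1200/221, mR=40/17; mL+mR=-40/13 → advance -1; mR−mL=1720/221 → turn +1·90°
n=3: pose=(1,-9,S); sL=32/17, sR=160/29; mL=-1824/493, mR=16/17; mL+mR=-80/29 → advance -1; mR−mL=2288/493 → turn +1·90°
n=4: pose=(1,-8,E); sL=40/17, sR=40/17; mL=-40/17, mR=20/17; mL+mR=-20/17 → advance -1; mR−mL=60/17 → turn +1·90°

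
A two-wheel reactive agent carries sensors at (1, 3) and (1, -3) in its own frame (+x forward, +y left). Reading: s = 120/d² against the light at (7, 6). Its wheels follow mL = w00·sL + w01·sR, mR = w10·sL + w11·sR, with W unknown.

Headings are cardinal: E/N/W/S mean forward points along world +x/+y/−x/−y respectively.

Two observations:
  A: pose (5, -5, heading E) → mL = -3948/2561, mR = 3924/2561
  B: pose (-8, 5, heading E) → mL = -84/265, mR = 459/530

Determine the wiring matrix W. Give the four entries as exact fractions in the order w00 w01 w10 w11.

-1 1/2 1/2 1

obs A: pose=(5,-5,E) → sL=24/13, sR=120/197, mL=-3948/2561, mR=3924/2561
obs B: pose=(-8,5,E) → sL=3/5, sR=30/53, mL=-84/265, mR=459/530
sensor matrix S = [[24/13, 120/197], [3/5, 30/53]]; det S = 92232/135733
solve [mL_A; mL_B] = S·[w00; w01] and [mR_A; mR_B] = S·[w10; w11]:
  w00 = -1, w01 = 1/2, w10 = 1/2, w11 = 1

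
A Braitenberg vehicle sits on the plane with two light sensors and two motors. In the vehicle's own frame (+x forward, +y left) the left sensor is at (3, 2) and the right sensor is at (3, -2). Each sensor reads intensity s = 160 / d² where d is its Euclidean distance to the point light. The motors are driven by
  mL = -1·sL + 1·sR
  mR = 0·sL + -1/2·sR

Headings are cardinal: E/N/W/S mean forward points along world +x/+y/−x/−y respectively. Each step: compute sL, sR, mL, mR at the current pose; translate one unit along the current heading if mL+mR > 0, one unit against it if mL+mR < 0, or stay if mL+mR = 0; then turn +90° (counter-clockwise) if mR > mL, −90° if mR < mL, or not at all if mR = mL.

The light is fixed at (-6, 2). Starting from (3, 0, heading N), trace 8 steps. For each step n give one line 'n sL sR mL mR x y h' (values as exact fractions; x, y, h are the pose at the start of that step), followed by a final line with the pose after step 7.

n=0: pose=(3,0,N); sL=16/5, sR=80/61; mL=-576/305, mR=-40/61; mL+mR=-776/305 → advance -1; mR−mL=376/305 → turn +1·90°
n=1: pose=(3,-1,W); sL=160/61, sR=160/37; mL=3840/2257, mR=-80/37; mL+mR=-1040/2257 → advance -1; mR−mL=-8720/2257 → turn -1·90°
n=2: pose=(4,-1,N); sL=5/2, sR=10/9; mL=-25/18, mR=-5/9; mL+mR=-35/18 → advance -1; mR−mL=5/6 → turn +1·90°
n=3: pose=(4,-2,W); sL=32/17, sR=160/53; mL=1024/901, mR=-80/53; mL+mR=-336/901 → advance -1; mR−mL=-2384/901 → turn -1·90°
n=4: pose=(5,-2,N); sL=80/41, sR=16/17; mL=-704/697, mR=-8/17; mL+mR=-1032/697 → advance -1; mR−mL=376/697 → turn +1·90°
n=5: pose=(5,-3,W); sL=160/113, sR=160/73; mL=6400/8249, mR=-80/73; mL+mR=-2640/8249 → advance -1; mR−mL=-15440/8249 → turn -1·90°
n=6: pose=(6,-3,N); sL=20/13, sR=4/5; mL=-48/65, mR=-2/5; mL+mR=-74/65 → advance -1; mR−mL=22/65 → turn +1·90°
n=7: pose=(6,-4,W); sL=32/29, sR=160/97; mL=1536/2813, mR=-80/97; mL+mR=-784/2813 → advance -1; mR−mL=-3856/2813 → turn -1·90°

0 16/5 80/61 -576/305 -40/61 3 0 N
1 160/61 160/37 3840/2257 -80/37 3 -1 W
2 5/2 10/9 -25/18 -5/9 4 -1 N
3 32/17 160/53 1024/901 -80/53 4 -2 W
4 80/41 16/17 -704/697 -8/17 5 -2 N
5 160/113 160/73 6400/8249 -80/73 5 -3 W
6 20/13 4/5 -48/65 -2/5 6 -3 N
7 32/29 160/97 1536/2813 -80/97 6 -4 W
final 7 -4 N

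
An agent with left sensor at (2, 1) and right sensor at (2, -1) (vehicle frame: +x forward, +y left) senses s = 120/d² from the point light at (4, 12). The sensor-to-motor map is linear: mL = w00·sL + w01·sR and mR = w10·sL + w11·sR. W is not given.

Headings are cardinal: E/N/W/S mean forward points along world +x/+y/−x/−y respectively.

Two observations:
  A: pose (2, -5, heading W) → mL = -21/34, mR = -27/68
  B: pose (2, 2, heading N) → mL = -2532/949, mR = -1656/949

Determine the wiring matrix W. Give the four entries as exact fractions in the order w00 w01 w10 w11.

obs A: pose=(2,-5,W) → sL=6/17, sR=15/34, mL=-21/34, mR=-27/68
obs B: pose=(2,2,N) → sL=120/73, sR=24/13, mL=-2532/949, mR=-1656/949
sensor matrix S = [[6/17, 15/34], [120/73, 24/13]]; det S = -1188/16133
solve [mL_A; mL_B] = S·[w00; w01] and [mR_A; mR_B] = S·[w10; w11]:
  w00 = -1/2, w01 = -1, w10 = -1/2, w11 = -1/2

-1/2 -1 -1/2 -1/2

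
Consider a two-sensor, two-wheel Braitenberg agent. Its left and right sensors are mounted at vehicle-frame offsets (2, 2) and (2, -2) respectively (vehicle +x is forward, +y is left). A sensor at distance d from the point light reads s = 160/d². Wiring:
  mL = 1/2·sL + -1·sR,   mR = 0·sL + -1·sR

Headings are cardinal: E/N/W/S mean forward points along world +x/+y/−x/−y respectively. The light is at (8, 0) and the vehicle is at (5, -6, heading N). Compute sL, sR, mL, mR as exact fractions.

160/41 160/17 -5200/697 -160/17

left sensor world pos  = (3, -4); dL² = 41
right sensor world pos = (7, -4); dR² = 17
sL = 160/41 = 160/41
sR = 160/17 = 160/17
mL = 1/2·sL + -1·sR = -5200/697
mR = 0·sL + -1·sR = -160/17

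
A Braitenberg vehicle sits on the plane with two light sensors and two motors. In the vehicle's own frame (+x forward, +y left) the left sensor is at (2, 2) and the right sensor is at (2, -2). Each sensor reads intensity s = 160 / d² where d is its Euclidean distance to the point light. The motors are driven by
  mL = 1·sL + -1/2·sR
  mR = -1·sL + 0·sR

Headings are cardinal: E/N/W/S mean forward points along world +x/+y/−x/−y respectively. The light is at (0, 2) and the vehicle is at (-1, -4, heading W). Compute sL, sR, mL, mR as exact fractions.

left sensor world pos  = (-3, -6); dL² = 73
right sensor world pos = (-3, -2); dR² = 25
sL = 160/73 = 160/73
sR = 160/25 = 32/5
mL = 1·sL + -1/2·sR = -368/365
mR = -1·sL + 0·sR = -160/73

160/73 32/5 -368/365 -160/73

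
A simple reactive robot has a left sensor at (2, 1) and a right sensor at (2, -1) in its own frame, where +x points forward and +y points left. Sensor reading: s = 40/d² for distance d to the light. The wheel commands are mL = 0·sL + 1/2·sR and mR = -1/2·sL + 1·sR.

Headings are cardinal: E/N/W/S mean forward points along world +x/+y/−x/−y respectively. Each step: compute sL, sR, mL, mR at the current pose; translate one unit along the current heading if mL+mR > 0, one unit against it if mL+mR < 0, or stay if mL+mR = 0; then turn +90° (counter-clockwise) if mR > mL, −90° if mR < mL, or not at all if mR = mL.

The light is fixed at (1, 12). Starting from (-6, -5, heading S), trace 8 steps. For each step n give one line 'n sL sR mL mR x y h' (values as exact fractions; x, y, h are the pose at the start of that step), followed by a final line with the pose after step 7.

n=0: pose=(-6,-5,S); sL=40/397, sR=8/85; mL=4/85, mR=1476/33745; mL+mR=3064/33745 → advance +1; mR−mL=-112/33745 → turn -1·90°
n=1: pose=(-6,-6,W); sL=20/221, sR=4/37; mL=2/37, mR=514/8177; mL+mR=956/8177 → advance +1; mR−mL=72/8177 → turn +1·90°
n=2: pose=(-7,-6,S); sL=40/449, sR=40/481; mL=20/481, mR=8340/215969; mL+mR=17320/215969 → advance +1; mR−mL=-640/215969 → turn -1·90°
n=3: pose=(-7,-7,W); sL=2/25, sR=5/53; mL=5/106, mR=72/1325; mL+mR=269/2650 → advance +1; mR−mL=19/2650 → turn +1·90°
n=4: pose=(-8,-7,S); sL=8/101, sR=40/541; mL=20/541, mR=1876/54641; mL+mR=3896/54641 → advance +1; mR−mL=-144/54641 → turn -1·90°
n=5: pose=(-8,-8,W); sL=20/281, sR=20/241; mL=10/241, mR=3210/67721; mL+mR=6020/67721 → advance +1; mR−mL=400/67721 → turn +1·90°
n=6: pose=(-9,-8,S); sL=8/113, sR=8/121; mL=4/121, mR=420/13673; mL+mR=872/13673 → advance +1; mR−mL=-32/13673 → turn -1·90°
n=7: pose=(-9,-9,W); sL=10/157, sR=5/68; mL=5/136, mR=445/10676; mL+mR=1675/21352 → advance +1; mR−mL=105/21352 → turn +1·90°

0 40/397 8/85 4/85 1476/33745 -6 -5 S
1 20/221 4/37 2/37 514/8177 -6 -6 W
2 40/449 40/481 20/481 8340/215969 -7 -6 S
3 2/25 5/53 5/106 72/1325 -7 -7 W
4 8/101 40/541 20/541 1876/54641 -8 -7 S
5 20/281 20/241 10/241 3210/67721 -8 -8 W
6 8/113 8/121 4/121 420/13673 -9 -8 S
7 10/157 5/68 5/136 445/10676 -9 -9 W
final -10 -9 S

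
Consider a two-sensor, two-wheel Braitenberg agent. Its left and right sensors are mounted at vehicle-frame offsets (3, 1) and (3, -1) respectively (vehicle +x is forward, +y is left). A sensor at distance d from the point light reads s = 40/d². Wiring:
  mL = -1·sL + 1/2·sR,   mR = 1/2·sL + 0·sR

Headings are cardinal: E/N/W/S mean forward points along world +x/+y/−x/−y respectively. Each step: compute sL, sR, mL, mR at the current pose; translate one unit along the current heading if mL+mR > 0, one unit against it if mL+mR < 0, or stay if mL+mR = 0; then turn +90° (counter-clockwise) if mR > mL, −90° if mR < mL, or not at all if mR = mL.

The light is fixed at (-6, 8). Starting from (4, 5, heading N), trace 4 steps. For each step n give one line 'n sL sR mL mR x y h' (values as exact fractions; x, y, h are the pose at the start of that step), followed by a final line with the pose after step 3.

n=0: pose=(4,5,N); sL=40/81, sR=40/121; mL=-3220/9801, mR=20/81; mL+mR=-800/9801 → advance -1; mR−mL=1880/3267 → turn +1·90°
n=1: pose=(4,4,W); sL=20/37, sR=20/29; mL=-210/1073, mR=10/37; mL+mR=80/1073 → advance +1; mR−mL=500/1073 → turn +1·90°
n=2: pose=(3,4,S); sL=40/149, sR=40/113; mL=-1540/16837, mR=20/149; mL+mR=720/16837 → advance +1; mR−mL=3800/16837 → turn +1·90°
n=3: pose=(3,3,E); sL=1/4, sR=2/9; mL=-5/36, mR=1/8; mL+mR=-1/72 → advance -1; mR−mL=19/72 → turn +1·90°

0 40/81 40/121 -3220/9801 20/81 4 5 N
1 20/37 20/29 -210/1073 10/37 4 4 W
2 40/149 40/113 -1540/16837 20/149 3 4 S
3 1/4 2/9 -5/36 1/8 3 3 E
final 2 3 N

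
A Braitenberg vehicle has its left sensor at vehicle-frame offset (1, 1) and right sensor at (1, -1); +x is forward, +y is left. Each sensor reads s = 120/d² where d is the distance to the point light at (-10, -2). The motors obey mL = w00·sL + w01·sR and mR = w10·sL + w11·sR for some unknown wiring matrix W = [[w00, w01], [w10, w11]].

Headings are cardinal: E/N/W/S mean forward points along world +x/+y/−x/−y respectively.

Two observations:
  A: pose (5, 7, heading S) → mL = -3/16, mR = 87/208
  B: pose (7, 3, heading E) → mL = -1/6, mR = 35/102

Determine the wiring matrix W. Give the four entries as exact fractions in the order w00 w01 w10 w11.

obs A: pose=(5,7,S) → sL=3/8, sR=6/13, mL=-3/16, mR=87/208
obs B: pose=(7,3,E) → sL=1/3, sR=6/17, mL=-1/6, mR=35/102
sensor matrix S = [[3/8, 6/13], [1/3, 6/17]]; det S = -19/884
solve [mL_A; mL_B] = S·[w00; w01] and [mR_A; mR_B] = S·[w10; w11]:
  w00 = -1/2, w01 = 0, w10 = 1/2, w11 = 1/2

-1/2 0 1/2 1/2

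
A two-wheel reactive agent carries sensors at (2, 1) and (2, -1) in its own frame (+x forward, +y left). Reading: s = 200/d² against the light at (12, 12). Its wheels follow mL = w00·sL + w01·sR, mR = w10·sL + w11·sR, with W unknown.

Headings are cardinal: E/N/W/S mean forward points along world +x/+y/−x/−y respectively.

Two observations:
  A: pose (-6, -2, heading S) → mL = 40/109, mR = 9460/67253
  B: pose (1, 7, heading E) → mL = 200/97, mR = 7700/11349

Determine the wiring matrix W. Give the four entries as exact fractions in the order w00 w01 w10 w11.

obs A: pose=(-6,-2,S) → sL=40/109, sR=200/617, mL=40/109, mR=9460/67253
obs B: pose=(1,7,E) → sL=200/97, sR=200/117, mL=200/97, mR=7700/11349
sensor matrix S = [[40/109, 200/617], [200/97, 200/117]]; det S = -31328000/763254297
solve [mL_A; mL_B] = S·[w00; w01] and [mR_A; mR_B] = S·[w10; w11]:
  w00 = 1, w01 = 0, w10 = -1/2, w11 = 1

1 0 -1/2 1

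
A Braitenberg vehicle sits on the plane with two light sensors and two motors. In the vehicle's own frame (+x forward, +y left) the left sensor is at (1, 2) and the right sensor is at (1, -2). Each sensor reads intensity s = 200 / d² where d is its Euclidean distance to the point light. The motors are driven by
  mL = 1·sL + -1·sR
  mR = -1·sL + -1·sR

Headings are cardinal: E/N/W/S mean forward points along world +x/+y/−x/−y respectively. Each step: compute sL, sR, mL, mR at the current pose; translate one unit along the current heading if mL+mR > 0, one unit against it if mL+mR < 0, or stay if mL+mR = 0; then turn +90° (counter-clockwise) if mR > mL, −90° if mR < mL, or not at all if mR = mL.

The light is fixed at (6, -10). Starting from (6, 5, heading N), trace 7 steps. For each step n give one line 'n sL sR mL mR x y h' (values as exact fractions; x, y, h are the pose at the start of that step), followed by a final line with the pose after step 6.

n=0: pose=(6,5,N); sL=10/13, sR=10/13; mL=0, mR=-20/13; mL+mR=-20/13 → advance -1; mR−mL=-20/13 → turn -1·90°
n=1: pose=(6,4,E); sL=200/257, sR=40/29; mL=-4480/7453, mR=-16080/7453; mL+mR=-80/29 → advance -1; mR−mL=-400/257 → turn -1·90°
n=2: pose=(5,4,S); sL=20/17, sR=100/89; mL=80/1513, mR=-3480/1513; mL+mR=-200/89 → advance -1; mR−mL=-40/17 → turn -1·90°
n=3: pose=(5,5,W); sL=200/173, sR=200/293; mL=24000/50689, mR=-93200/50689; mL+mR=-400/293 → advance -1; mR−mL=-400/173 → turn -1·90°
n=4: pose=(6,5,N); sL=10/13, sR=10/13; mL=0, mR=-20/13; mL+mR=-20/13 → advance -1; mR−mL=-20/13 → turn -1·90°
n=5: pose=(6,4,E); sL=200/257, sR=40/29; mL=-4480/7453, mR=-16080/7453; mL+mR=-80/29 → advance -1; mR−mL=-400/257 → turn -1·90°
n=6: pose=(5,4,S); sL=20/17, sR=100/89; mL=80/1513, mR=-3480/1513; mL+mR=-200/89 → advance -1; mR−mL=-40/17 → turn -1·90°

0 10/13 10/13 0 -20/13 6 5 N
1 200/257 40/29 -4480/7453 -16080/7453 6 4 E
2 20/17 100/89 80/1513 -3480/1513 5 4 S
3 200/173 200/293 24000/50689 -93200/50689 5 5 W
4 10/13 10/13 0 -20/13 6 5 N
5 200/257 40/29 -4480/7453 -16080/7453 6 4 E
6 20/17 100/89 80/1513 -3480/1513 5 4 S
final 5 5 W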